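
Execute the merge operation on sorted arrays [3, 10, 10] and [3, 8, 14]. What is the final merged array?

Merging process:

Compare 3 vs 3: take 3 from left. Merged: [3]
Compare 10 vs 3: take 3 from right. Merged: [3, 3]
Compare 10 vs 8: take 8 from right. Merged: [3, 3, 8]
Compare 10 vs 14: take 10 from left. Merged: [3, 3, 8, 10]
Compare 10 vs 14: take 10 from left. Merged: [3, 3, 8, 10, 10]
Append remaining from right: [14]. Merged: [3, 3, 8, 10, 10, 14]

Final merged array: [3, 3, 8, 10, 10, 14]
Total comparisons: 5

The merged array is [3, 3, 8, 10, 10, 14], requiring 5 comparisons. The merge step runs in O(n) time where n is the total number of elements.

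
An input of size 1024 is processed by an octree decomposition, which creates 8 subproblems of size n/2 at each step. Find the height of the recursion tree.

For divide and conquer with division factor 2:

Problem sizes at each level:
Level 0: 1024
Level 1: 512
Level 2: 256
Level 3: 128
Level 4: 64
Level 5: 32
Level 6: 16
Level 7: 8
Level 8: 4
Level 9: 2
Level 10: 1

The root is level 0 and the size-1 base case is level 10 (the tree spans levels 0 through 10, i.e. 11 levels counting the root), so the depth is the number of divisions: log_2(1024) = 10

The recursion tree depth is log_2(1024) = 10. At each level, the problem size is divided by 2, so it takes 10 divisions to reduce to a base case of size 1. The algorithm makes 8 recursive calls at each level.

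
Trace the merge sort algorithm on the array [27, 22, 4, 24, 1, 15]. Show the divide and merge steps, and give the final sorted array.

Merge sort trace:

Split: [27, 22, 4, 24, 1, 15] -> [27, 22, 4] and [24, 1, 15]
  Split: [27, 22, 4] -> [27] and [22, 4]
    Split: [22, 4] -> [22] and [4]
    Merge: [22] + [4] -> [4, 22]
  Merge: [27] + [4, 22] -> [4, 22, 27]
  Split: [24, 1, 15] -> [24] and [1, 15]
    Split: [1, 15] -> [1] and [15]
    Merge: [1] + [15] -> [1, 15]
  Merge: [24] + [1, 15] -> [1, 15, 24]
Merge: [4, 22, 27] + [1, 15, 24] -> [1, 4, 15, 22, 24, 27]

Final sorted array: [1, 4, 15, 22, 24, 27]

The merge sort proceeds by recursively splitting the array and merging sorted halves.
After all merges, the sorted array is [1, 4, 15, 22, 24, 27].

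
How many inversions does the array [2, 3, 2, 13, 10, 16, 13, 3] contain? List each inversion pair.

Finding inversions in [2, 3, 2, 13, 10, 16, 13, 3]:

(1, 2): arr[1]=3 > arr[2]=2
(3, 4): arr[3]=13 > arr[4]=10
(3, 7): arr[3]=13 > arr[7]=3
(4, 7): arr[4]=10 > arr[7]=3
(5, 6): arr[5]=16 > arr[6]=13
(5, 7): arr[5]=16 > arr[7]=3
(6, 7): arr[6]=13 > arr[7]=3

Total inversions: 7

The array has 7 inversion(s): (1,2), (3,4), (3,7), (4,7), (5,6), (5,7), (6,7). Each pair (i,j) satisfies i < j and arr[i] > arr[j].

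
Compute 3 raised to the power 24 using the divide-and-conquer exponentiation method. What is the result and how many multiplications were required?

Computing 3^24 by squaring (build up from 3^1; each line after the first costs one multiplication):

3^1 = 3
3^2 = (3^1)^2 = 3^2 = 9
3^3 = 3 * 3^2 = 3 * 9 = 27
3^6 = (3^3)^2 = 27^2 = 729
3^12 = (3^6)^2 = 729^2 = 531441
3^24 = (3^12)^2 = 531441^2 = 282429536481

Result: 282429536481
Multiplications needed: 5 (5 lines after 3^1)

3^24 = 282429536481. Using exponentiation by squaring, this requires 5 multiplications. The key idea: if the exponent is even, square the half-power; if odd, multiply by the base once.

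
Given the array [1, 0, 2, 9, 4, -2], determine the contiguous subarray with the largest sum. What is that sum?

Using Kadane's algorithm on [1, 0, 2, 9, 4, -2]:

Scanning through the array:
Position 1 (value 0): max_ending_here = 1, max_so_far = 1
Position 2 (value 2): max_ending_here = 3, max_so_far = 3
Position 3 (value 9): max_ending_here = 12, max_so_far = 12
Position 4 (value 4): max_ending_here = 16, max_so_far = 16
Position 5 (value -2): max_ending_here = 14, max_so_far = 16

Maximum subarray: [1, 0, 2, 9, 4]
Maximum sum: 16

The maximum subarray is [1, 0, 2, 9, 4] with sum 16. This subarray runs from index 0 to index 4.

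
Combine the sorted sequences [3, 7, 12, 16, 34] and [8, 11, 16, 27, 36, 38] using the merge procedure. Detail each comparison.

Merging process:

Compare 3 vs 8: take 3 from left. Merged: [3]
Compare 7 vs 8: take 7 from left. Merged: [3, 7]
Compare 12 vs 8: take 8 from right. Merged: [3, 7, 8]
Compare 12 vs 11: take 11 from right. Merged: [3, 7, 8, 11]
Compare 12 vs 16: take 12 from left. Merged: [3, 7, 8, 11, 12]
Compare 16 vs 16: take 16 from left. Merged: [3, 7, 8, 11, 12, 16]
Compare 34 vs 16: take 16 from right. Merged: [3, 7, 8, 11, 12, 16, 16]
Compare 34 vs 27: take 27 from right. Merged: [3, 7, 8, 11, 12, 16, 16, 27]
Compare 34 vs 36: take 34 from left. Merged: [3, 7, 8, 11, 12, 16, 16, 27, 34]
Append remaining from right: [36, 38]. Merged: [3, 7, 8, 11, 12, 16, 16, 27, 34, 36, 38]

Final merged array: [3, 7, 8, 11, 12, 16, 16, 27, 34, 36, 38]
Total comparisons: 9

The merged array is [3, 7, 8, 11, 12, 16, 16, 27, 34, 36, 38], requiring 9 comparisons. The merge step runs in O(n) time where n is the total number of elements.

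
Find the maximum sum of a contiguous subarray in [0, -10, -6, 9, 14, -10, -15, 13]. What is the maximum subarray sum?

Using Kadane's algorithm on [0, -10, -6, 9, 14, -10, -15, 13]:

Scanning through the array:
Position 1 (value -10): max_ending_here = -10, max_so_far = 0
Position 2 (value -6): max_ending_here = -6, max_so_far = 0
Position 3 (value 9): max_ending_here = 9, max_so_far = 9
Position 4 (value 14): max_ending_here = 23, max_so_far = 23
Position 5 (value -10): max_ending_here = 13, max_so_far = 23
Position 6 (value -15): max_ending_here = -2, max_so_far = 23
Position 7 (value 13): max_ending_here = 13, max_so_far = 23

Maximum subarray: [9, 14]
Maximum sum: 23

The maximum subarray is [9, 14] with sum 23. This subarray runs from index 3 to index 4.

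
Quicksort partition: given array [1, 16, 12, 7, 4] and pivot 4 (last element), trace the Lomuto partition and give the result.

Lomuto partition with pivot = 4:

Initial array: [1, 16, 12, 7, 4]

arr[0]=1 <= 4: swap with position 0, array becomes [1, 16, 12, 7, 4]
arr[1]=16 > 4: no swap
arr[2]=12 > 4: no swap
arr[3]=7 > 4: no swap

Place pivot at position 1: [1, 4, 12, 7, 16]
Pivot position: 1

After partitioning with pivot 4, the array becomes [1, 4, 12, 7, 16]. The pivot is placed at index 1. All elements to the left of the pivot are <= 4, and all elements to the right are > 4.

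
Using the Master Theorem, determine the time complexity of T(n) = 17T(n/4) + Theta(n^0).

Master Theorem for T(n) = 17T(n/4) + O(n^0):

a = 17, b = 4, c = 0
log_b(a) = log_4(17) = 2.0437

Case 1: c = 0 < log_4(17) = 2.0437
T(n) = O(n^(log_4 17))

For T(n) = 17T(n/4) + O(n^0): log_4(17) = 2.0437. This is Case 1 of the Master Theorem (c < log_b(a), work dominated by leaves), giving O(n^(log_4 17)).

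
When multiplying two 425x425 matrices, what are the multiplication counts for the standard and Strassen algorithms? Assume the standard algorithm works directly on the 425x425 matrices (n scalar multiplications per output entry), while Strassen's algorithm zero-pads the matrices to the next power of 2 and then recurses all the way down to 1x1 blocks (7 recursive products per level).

Matrix multiplication for 425x425 matrices:

Strassen's algorithm requires power-of-2 dimensions. Pad 425x425 to 512x512 (next power of 2).

Standard algorithm: 425^3 = 76765625 multiplications
Strassen's algorithm: 7^(log2(512)) = 7^9 = 40353607 multiplications
Savings: 76765625 - 40353607 = 36412018 multiplications

Standard: 76765625 multiplications (425^3). Strassen: 40353607 multiplications (7^9, after padding to 512x512). Strassen reduces 8 recursive multiplications to 7 at each level.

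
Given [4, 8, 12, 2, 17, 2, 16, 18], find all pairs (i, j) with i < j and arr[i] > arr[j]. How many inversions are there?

Finding inversions in [4, 8, 12, 2, 17, 2, 16, 18]:

(0, 3): arr[0]=4 > arr[3]=2
(0, 5): arr[0]=4 > arr[5]=2
(1, 3): arr[1]=8 > arr[3]=2
(1, 5): arr[1]=8 > arr[5]=2
(2, 3): arr[2]=12 > arr[3]=2
(2, 5): arr[2]=12 > arr[5]=2
(4, 5): arr[4]=17 > arr[5]=2
(4, 6): arr[4]=17 > arr[6]=16

Total inversions: 8

The array has 8 inversion(s): (0,3), (0,5), (1,3), (1,5), (2,3), (2,5), (4,5), (4,6). Each pair (i,j) satisfies i < j and arr[i] > arr[j].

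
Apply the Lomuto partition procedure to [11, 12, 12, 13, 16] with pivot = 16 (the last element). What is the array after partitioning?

Lomuto partition with pivot = 16:

Initial array: [11, 12, 12, 13, 16]

arr[0]=11 <= 16: swap with position 0, array becomes [11, 12, 12, 13, 16]
arr[1]=12 <= 16: swap with position 1, array becomes [11, 12, 12, 13, 16]
arr[2]=12 <= 16: swap with position 2, array becomes [11, 12, 12, 13, 16]
arr[3]=13 <= 16: swap with position 3, array becomes [11, 12, 12, 13, 16]

Place pivot at position 4: [11, 12, 12, 13, 16]
Pivot position: 4

After partitioning with pivot 16, the array becomes [11, 12, 12, 13, 16]. The pivot is placed at index 4. All elements to the left of the pivot are <= 16, and all elements to the right are > 16.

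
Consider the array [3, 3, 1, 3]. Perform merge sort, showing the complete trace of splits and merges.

Merge sort trace:

Split: [3, 3, 1, 3] -> [3, 3] and [1, 3]
  Split: [3, 3] -> [3] and [3]
  Merge: [3] + [3] -> [3, 3]
  Split: [1, 3] -> [1] and [3]
  Merge: [1] + [3] -> [1, 3]
Merge: [3, 3] + [1, 3] -> [1, 3, 3, 3]

Final sorted array: [1, 3, 3, 3]

The merge sort proceeds by recursively splitting the array and merging sorted halves.
After all merges, the sorted array is [1, 3, 3, 3].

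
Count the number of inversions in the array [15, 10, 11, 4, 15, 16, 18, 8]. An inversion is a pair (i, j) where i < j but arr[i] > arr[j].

Finding inversions in [15, 10, 11, 4, 15, 16, 18, 8]:

(0, 1): arr[0]=15 > arr[1]=10
(0, 2): arr[0]=15 > arr[2]=11
(0, 3): arr[0]=15 > arr[3]=4
(0, 7): arr[0]=15 > arr[7]=8
(1, 3): arr[1]=10 > arr[3]=4
(1, 7): arr[1]=10 > arr[7]=8
(2, 3): arr[2]=11 > arr[3]=4
(2, 7): arr[2]=11 > arr[7]=8
(4, 7): arr[4]=15 > arr[7]=8
(5, 7): arr[5]=16 > arr[7]=8
(6, 7): arr[6]=18 > arr[7]=8

Total inversions: 11

The array has 11 inversion(s): (0,1), (0,2), (0,3), (0,7), (1,3), (1,7), (2,3), (2,7), (4,7), (5,7), (6,7). Each pair (i,j) satisfies i < j and arr[i] > arr[j].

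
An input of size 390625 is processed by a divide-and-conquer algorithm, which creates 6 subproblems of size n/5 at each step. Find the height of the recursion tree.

For divide and conquer with division factor 5:

Problem sizes at each level:
Level 0: 390625
Level 1: 78125
Level 2: 15625
Level 3: 3125
Level 4: 625
Level 5: 125
Level 6: 25
Level 7: 5
Level 8: 1

The root is level 0 and the size-1 base case is level 8 (the tree spans levels 0 through 8, i.e. 9 levels counting the root), so the depth is the number of divisions: log_5(390625) = 8

The recursion tree depth is log_5(390625) = 8. At each level, the problem size is divided by 5, so it takes 8 divisions to reduce to a base case of size 1. The algorithm makes 6 recursive calls at each level.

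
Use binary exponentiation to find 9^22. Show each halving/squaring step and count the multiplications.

Computing 9^22 by squaring (build up from 9^1; each line after the first costs one multiplication):

9^1 = 9
9^2 = (9^1)^2 = 9^2 = 81
9^4 = (9^2)^2 = 81^2 = 6561
9^5 = 9 * 9^4 = 9 * 6561 = 59049
9^10 = (9^5)^2 = 59049^2 = 3486784401
9^11 = 9 * 9^10 = 9 * 3486784401 = 31381059609
9^22 = (9^11)^2 = 31381059609^2 = 984770902183611232881

Result: 984770902183611232881
Multiplications needed: 6 (6 lines after 9^1)

9^22 = 984770902183611232881. Using exponentiation by squaring, this requires 6 multiplications. The key idea: if the exponent is even, square the half-power; if odd, multiply by the base once.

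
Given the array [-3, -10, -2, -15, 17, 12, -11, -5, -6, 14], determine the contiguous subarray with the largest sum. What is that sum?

Using Kadane's algorithm on [-3, -10, -2, -15, 17, 12, -11, -5, -6, 14]:

Scanning through the array:
Position 1 (value -10): max_ending_here = -10, max_so_far = -3
Position 2 (value -2): max_ending_here = -2, max_so_far = -2
Position 3 (value -15): max_ending_here = -15, max_so_far = -2
Position 4 (value 17): max_ending_here = 17, max_so_far = 17
Position 5 (value 12): max_ending_here = 29, max_so_far = 29
Position 6 (value -11): max_ending_here = 18, max_so_far = 29
Position 7 (value -5): max_ending_here = 13, max_so_far = 29
Position 8 (value -6): max_ending_here = 7, max_so_far = 29
Position 9 (value 14): max_ending_here = 21, max_so_far = 29

Maximum subarray: [17, 12]
Maximum sum: 29

The maximum subarray is [17, 12] with sum 29. This subarray runs from index 4 to index 5.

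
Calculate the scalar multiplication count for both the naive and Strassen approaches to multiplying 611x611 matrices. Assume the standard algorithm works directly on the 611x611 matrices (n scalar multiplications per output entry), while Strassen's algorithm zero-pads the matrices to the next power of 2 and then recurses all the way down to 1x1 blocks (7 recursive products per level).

Matrix multiplication for 611x611 matrices:

Strassen's algorithm requires power-of-2 dimensions. Pad 611x611 to 1024x1024 (next power of 2).

Standard algorithm: 611^3 = 228099131 multiplications
Strassen's algorithm: 7^(log2(1024)) = 7^10 = 282475249 multiplications
Difference: 228099131 - 282475249 = -54376118 (Strassen uses MORE here due to padding overhead — for small or just-over-power-of-2 n, padding can outweigh the per-level savings)

Standard: 228099131 multiplications (611^3). Strassen: 282475249 multiplications (7^10, after padding to 1024x1024). Strassen reduces 8 recursive multiplications to 7 at each level.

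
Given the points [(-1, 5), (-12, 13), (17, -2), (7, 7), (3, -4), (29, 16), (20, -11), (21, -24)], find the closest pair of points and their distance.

Computing all pairwise distances among 8 points:

d((-1, 5), (-12, 13)) = 13.6015
d((-1, 5), (17, -2)) = 19.3132
d((-1, 5), (7, 7)) = 8.2462 <-- minimum
d((-1, 5), (3, -4)) = 9.8489
d((-1, 5), (29, 16)) = 31.9531
d((-1, 5), (20, -11)) = 26.4008
d((-1, 5), (21, -24)) = 36.4005
d((-12, 13), (17, -2)) = 32.6497
d((-12, 13), (7, 7)) = 19.9249
d((-12, 13), (3, -4)) = 22.6716
d((-12, 13), (29, 16)) = 41.1096
d((-12, 13), (20, -11)) = 40.0
d((-12, 13), (21, -24)) = 49.5782
d((17, -2), (7, 7)) = 13.4536
d((17, -2), (3, -4)) = 14.1421
d((17, -2), (29, 16)) = 21.6333
d((17, -2), (20, -11)) = 9.4868
d((17, -2), (21, -24)) = 22.3607
d((7, 7), (3, -4)) = 11.7047
d((7, 7), (29, 16)) = 23.7697
d((7, 7), (20, -11)) = 22.2036
d((7, 7), (21, -24)) = 34.0147
d((3, -4), (29, 16)) = 32.8024
d((3, -4), (20, -11)) = 18.3848
d((3, -4), (21, -24)) = 26.9072
d((29, 16), (20, -11)) = 28.4605
d((29, 16), (21, -24)) = 40.7922
d((20, -11), (21, -24)) = 13.0384

Closest pair: (-1, 5) and (7, 7) with distance 8.2462

The closest pair is (-1, 5) and (7, 7) with Euclidean distance 8.2462. For 8 points, brute-force pairwise comparison is shown above. For large n, the divide-and-conquer algorithm (sort by x, recurse on halves, check the dividing strip) achieves O(n log n).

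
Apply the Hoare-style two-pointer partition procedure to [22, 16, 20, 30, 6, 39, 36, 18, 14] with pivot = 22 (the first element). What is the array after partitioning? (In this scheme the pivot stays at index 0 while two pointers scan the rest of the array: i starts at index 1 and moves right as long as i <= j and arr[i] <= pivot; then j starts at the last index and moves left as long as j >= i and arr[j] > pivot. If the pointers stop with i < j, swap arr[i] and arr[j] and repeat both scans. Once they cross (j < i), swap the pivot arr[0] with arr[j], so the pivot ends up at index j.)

Hoare-style two-pointer partition with pivot = 22:

Initial array: [22, 16, 20, 30, 6, 39, 36, 18, 14]

Pointers start at i = 1, j = 8.
i stops at index 3 (arr[3]=30 > 22), j stops at index 8 (arr[8]=14 <= 22): swap arr[3] and arr[8], array becomes [22, 16, 20, 14, 6, 39, 36, 18, 30]
i stops at index 5 (arr[5]=39 > 22), j stops at index 7 (arr[7]=18 <= 22): swap arr[5] and arr[7], array becomes [22, 16, 20, 14, 6, 18, 36, 39, 30]
i ends at 6, j ends at 5: the pointers have crossed (j < i), so scanning stops.

Swap pivot arr[0] with arr[5] to place pivot at position 5: [18, 16, 20, 14, 6, 22, 36, 39, 30]
Pivot position: 5

After partitioning with pivot 22, the array becomes [18, 16, 20, 14, 6, 22, 36, 39, 30]. The pivot is placed at index 5. All elements to the left of the pivot are <= 22, and all elements to the right are > 22.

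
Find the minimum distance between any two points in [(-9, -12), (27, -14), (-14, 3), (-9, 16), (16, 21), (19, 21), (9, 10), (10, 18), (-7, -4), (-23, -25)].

Computing all pairwise distances among 10 points:

d((-9, -12), (27, -14)) = 36.0555
d((-9, -12), (-14, 3)) = 15.8114
d((-9, -12), (-9, 16)) = 28.0
d((-9, -12), (16, 21)) = 41.4005
d((-9, -12), (19, 21)) = 43.2782
d((-9, -12), (9, 10)) = 28.4253
d((-9, -12), (10, 18)) = 35.5106
d((-9, -12), (-7, -4)) = 8.2462
d((-9, -12), (-23, -25)) = 19.105
d((27, -14), (-14, 3)) = 44.3847
d((27, -14), (-9, 16)) = 46.8615
d((27, -14), (16, 21)) = 36.6879
d((27, -14), (19, 21)) = 35.9026
d((27, -14), (9, 10)) = 30.0
d((27, -14), (10, 18)) = 36.2353
d((27, -14), (-7, -4)) = 35.4401
d((27, -14), (-23, -25)) = 51.1957
d((-14, 3), (-9, 16)) = 13.9284
d((-14, 3), (16, 21)) = 34.9857
d((-14, 3), (19, 21)) = 37.5899
d((-14, 3), (9, 10)) = 24.0416
d((-14, 3), (10, 18)) = 28.3019
d((-14, 3), (-7, -4)) = 9.8995
d((-14, 3), (-23, -25)) = 29.4109
d((-9, 16), (16, 21)) = 25.4951
d((-9, 16), (19, 21)) = 28.4429
d((-9, 16), (9, 10)) = 18.9737
d((-9, 16), (10, 18)) = 19.105
d((-9, 16), (-7, -4)) = 20.0998
d((-9, 16), (-23, -25)) = 43.3244
d((16, 21), (19, 21)) = 3.0 <-- minimum
d((16, 21), (9, 10)) = 13.0384
d((16, 21), (10, 18)) = 6.7082
d((16, 21), (-7, -4)) = 33.9706
d((16, 21), (-23, -25)) = 60.3075
d((19, 21), (9, 10)) = 14.8661
d((19, 21), (10, 18)) = 9.4868
d((19, 21), (-7, -4)) = 36.0694
d((19, 21), (-23, -25)) = 62.2896
d((9, 10), (10, 18)) = 8.0623
d((9, 10), (-7, -4)) = 21.2603
d((9, 10), (-23, -25)) = 47.4236
d((10, 18), (-7, -4)) = 27.8029
d((10, 18), (-23, -25)) = 54.2033
d((-7, -4), (-23, -25)) = 26.4008

Closest pair: (16, 21) and (19, 21) with distance 3.0

The closest pair is (16, 21) and (19, 21) with Euclidean distance 3.0. For 10 points, brute-force pairwise comparison is shown above. For large n, the divide-and-conquer algorithm (sort by x, recurse on halves, check the dividing strip) achieves O(n log n).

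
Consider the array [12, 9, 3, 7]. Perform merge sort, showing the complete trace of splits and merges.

Merge sort trace:

Split: [12, 9, 3, 7] -> [12, 9] and [3, 7]
  Split: [12, 9] -> [12] and [9]
  Merge: [12] + [9] -> [9, 12]
  Split: [3, 7] -> [3] and [7]
  Merge: [3] + [7] -> [3, 7]
Merge: [9, 12] + [3, 7] -> [3, 7, 9, 12]

Final sorted array: [3, 7, 9, 12]

The merge sort proceeds by recursively splitting the array and merging sorted halves.
After all merges, the sorted array is [3, 7, 9, 12].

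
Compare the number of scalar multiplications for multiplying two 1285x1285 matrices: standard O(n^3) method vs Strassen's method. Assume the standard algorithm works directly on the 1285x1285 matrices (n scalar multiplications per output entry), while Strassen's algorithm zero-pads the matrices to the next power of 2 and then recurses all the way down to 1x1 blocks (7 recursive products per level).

Matrix multiplication for 1285x1285 matrices:

Strassen's algorithm requires power-of-2 dimensions. Pad 1285x1285 to 2048x2048 (next power of 2).

Standard algorithm: 1285^3 = 2121824125 multiplications
Strassen's algorithm: 7^(log2(2048)) = 7^11 = 1977326743 multiplications
Savings: 2121824125 - 1977326743 = 144497382 multiplications

Standard: 2121824125 multiplications (1285^3). Strassen: 1977326743 multiplications (7^11, after padding to 2048x2048). Strassen reduces 8 recursive multiplications to 7 at each level.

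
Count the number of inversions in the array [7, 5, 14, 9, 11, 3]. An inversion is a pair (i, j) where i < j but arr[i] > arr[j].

Finding inversions in [7, 5, 14, 9, 11, 3]:

(0, 1): arr[0]=7 > arr[1]=5
(0, 5): arr[0]=7 > arr[5]=3
(1, 5): arr[1]=5 > arr[5]=3
(2, 3): arr[2]=14 > arr[3]=9
(2, 4): arr[2]=14 > arr[4]=11
(2, 5): arr[2]=14 > arr[5]=3
(3, 5): arr[3]=9 > arr[5]=3
(4, 5): arr[4]=11 > arr[5]=3

Total inversions: 8

The array has 8 inversion(s): (0,1), (0,5), (1,5), (2,3), (2,4), (2,5), (3,5), (4,5). Each pair (i,j) satisfies i < j and arr[i] > arr[j].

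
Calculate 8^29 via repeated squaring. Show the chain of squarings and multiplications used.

Computing 8^29 by squaring (build up from 8^1; each line after the first costs one multiplication):

8^1 = 8
8^2 = (8^1)^2 = 8^2 = 64
8^3 = 8 * 8^2 = 8 * 64 = 512
8^6 = (8^3)^2 = 512^2 = 262144
8^7 = 8 * 8^6 = 8 * 262144 = 2097152
8^14 = (8^7)^2 = 2097152^2 = 4398046511104
8^28 = (8^14)^2 = 4398046511104^2 = 19342813113834066795298816
8^29 = 8 * 8^28 = 8 * 19342813113834066795298816 = 154742504910672534362390528

Result: 154742504910672534362390528
Multiplications needed: 7 (7 lines after 8^1)

8^29 = 154742504910672534362390528. Using exponentiation by squaring, this requires 7 multiplications. The key idea: if the exponent is even, square the half-power; if odd, multiply by the base once.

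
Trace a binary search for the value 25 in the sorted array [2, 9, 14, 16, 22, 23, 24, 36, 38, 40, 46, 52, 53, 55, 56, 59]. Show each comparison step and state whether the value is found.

Binary search for 25 in [2, 9, 14, 16, 22, 23, 24, 36, 38, 40, 46, 52, 53, 55, 56, 59]:

lo=0, hi=15, mid=7, arr[mid]=36 -> 36 > 25, search left half
lo=0, hi=6, mid=3, arr[mid]=16 -> 16 < 25, search right half
lo=4, hi=6, mid=5, arr[mid]=23 -> 23 < 25, search right half
lo=6, hi=6, mid=6, arr[mid]=24 -> 24 < 25, search right half
lo=7 > hi=6, target 25 not found

Binary search determines that 25 is not in the array after 4 comparisons. The search space was exhausted without finding the target.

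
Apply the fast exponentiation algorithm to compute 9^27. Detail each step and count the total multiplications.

Computing 9^27 by squaring (build up from 9^1; each line after the first costs one multiplication):

9^1 = 9
9^2 = (9^1)^2 = 9^2 = 81
9^3 = 9 * 9^2 = 9 * 81 = 729
9^6 = (9^3)^2 = 729^2 = 531441
9^12 = (9^6)^2 = 531441^2 = 282429536481
9^13 = 9 * 9^12 = 9 * 282429536481 = 2541865828329
9^26 = (9^13)^2 = 2541865828329^2 = 6461081889226673298932241
9^27 = 9 * 9^26 = 9 * 6461081889226673298932241 = 58149737003040059690390169

Result: 58149737003040059690390169
Multiplications needed: 7 (7 lines after 9^1)

9^27 = 58149737003040059690390169. Using exponentiation by squaring, this requires 7 multiplications. The key idea: if the exponent is even, square the half-power; if odd, multiply by the base once.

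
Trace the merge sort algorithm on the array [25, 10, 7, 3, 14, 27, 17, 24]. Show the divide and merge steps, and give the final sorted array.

Merge sort trace:

Split: [25, 10, 7, 3, 14, 27, 17, 24] -> [25, 10, 7, 3] and [14, 27, 17, 24]
  Split: [25, 10, 7, 3] -> [25, 10] and [7, 3]
    Split: [25, 10] -> [25] and [10]
    Merge: [25] + [10] -> [10, 25]
    Split: [7, 3] -> [7] and [3]
    Merge: [7] + [3] -> [3, 7]
  Merge: [10, 25] + [3, 7] -> [3, 7, 10, 25]
  Split: [14, 27, 17, 24] -> [14, 27] and [17, 24]
    Split: [14, 27] -> [14] and [27]
    Merge: [14] + [27] -> [14, 27]
    Split: [17, 24] -> [17] and [24]
    Merge: [17] + [24] -> [17, 24]
  Merge: [14, 27] + [17, 24] -> [14, 17, 24, 27]
Merge: [3, 7, 10, 25] + [14, 17, 24, 27] -> [3, 7, 10, 14, 17, 24, 25, 27]

Final sorted array: [3, 7, 10, 14, 17, 24, 25, 27]

The merge sort proceeds by recursively splitting the array and merging sorted halves.
After all merges, the sorted array is [3, 7, 10, 14, 17, 24, 25, 27].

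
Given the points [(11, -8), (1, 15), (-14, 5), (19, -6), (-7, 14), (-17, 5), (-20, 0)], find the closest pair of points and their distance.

Computing all pairwise distances among 7 points:

d((11, -8), (1, 15)) = 25.0799
d((11, -8), (-14, 5)) = 28.178
d((11, -8), (19, -6)) = 8.2462
d((11, -8), (-7, 14)) = 28.4253
d((11, -8), (-17, 5)) = 30.8707
d((11, -8), (-20, 0)) = 32.0156
d((1, 15), (-14, 5)) = 18.0278
d((1, 15), (19, -6)) = 27.6586
d((1, 15), (-7, 14)) = 8.0623
d((1, 15), (-17, 5)) = 20.5913
d((1, 15), (-20, 0)) = 25.807
d((-14, 5), (19, -6)) = 34.7851
d((-14, 5), (-7, 14)) = 11.4018
d((-14, 5), (-17, 5)) = 3.0 <-- minimum
d((-14, 5), (-20, 0)) = 7.8102
d((19, -6), (-7, 14)) = 32.8024
d((19, -6), (-17, 5)) = 37.6431
d((19, -6), (-20, 0)) = 39.4588
d((-7, 14), (-17, 5)) = 13.4536
d((-7, 14), (-20, 0)) = 19.105
d((-17, 5), (-20, 0)) = 5.831

Closest pair: (-14, 5) and (-17, 5) with distance 3.0

The closest pair is (-14, 5) and (-17, 5) with Euclidean distance 3.0. For 7 points, brute-force pairwise comparison is shown above. For large n, the divide-and-conquer algorithm (sort by x, recurse on halves, check the dividing strip) achieves O(n log n).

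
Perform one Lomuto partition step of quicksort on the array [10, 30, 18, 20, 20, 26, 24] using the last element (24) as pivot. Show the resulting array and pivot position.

Lomuto partition with pivot = 24:

Initial array: [10, 30, 18, 20, 20, 26, 24]

arr[0]=10 <= 24: swap with position 0, array becomes [10, 30, 18, 20, 20, 26, 24]
arr[1]=30 > 24: no swap
arr[2]=18 <= 24: swap with position 1, array becomes [10, 18, 30, 20, 20, 26, 24]
arr[3]=20 <= 24: swap with position 2, array becomes [10, 18, 20, 30, 20, 26, 24]
arr[4]=20 <= 24: swap with position 3, array becomes [10, 18, 20, 20, 30, 26, 24]
arr[5]=26 > 24: no swap

Place pivot at position 4: [10, 18, 20, 20, 24, 26, 30]
Pivot position: 4

After partitioning with pivot 24, the array becomes [10, 18, 20, 20, 24, 26, 30]. The pivot is placed at index 4. All elements to the left of the pivot are <= 24, and all elements to the right are > 24.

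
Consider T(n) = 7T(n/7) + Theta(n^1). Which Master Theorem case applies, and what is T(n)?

Master Theorem for T(n) = 7T(n/7) + O(n^1):

a = 7, b = 7, c = 1
log_b(a) = log_7(7) = 1.0000

Case 2: c = 1 = log_7(7) = 1.0000
T(n) = O(n^1 log n) = O(n log n)

For T(n) = 7T(n/7) + O(n^1): log_7(7) = 1.0000. This is Case 2 of the Master Theorem (c = log_b(a), equal work at all levels), giving O(n log n).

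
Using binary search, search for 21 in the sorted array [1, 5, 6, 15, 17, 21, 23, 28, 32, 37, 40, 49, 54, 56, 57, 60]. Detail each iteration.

Binary search for 21 in [1, 5, 6, 15, 17, 21, 23, 28, 32, 37, 40, 49, 54, 56, 57, 60]:

lo=0, hi=15, mid=7, arr[mid]=28 -> 28 > 21, search left half
lo=0, hi=6, mid=3, arr[mid]=15 -> 15 < 21, search right half
lo=4, hi=6, mid=5, arr[mid]=21 -> Found target at index 5!

Binary search finds 21 at index 5 after 3 comparisons. The search repeatedly halves the search space by comparing with the middle element.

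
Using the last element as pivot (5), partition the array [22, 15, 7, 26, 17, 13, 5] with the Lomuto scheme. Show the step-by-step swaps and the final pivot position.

Lomuto partition with pivot = 5:

Initial array: [22, 15, 7, 26, 17, 13, 5]

arr[0]=22 > 5: no swap
arr[1]=15 > 5: no swap
arr[2]=7 > 5: no swap
arr[3]=26 > 5: no swap
arr[4]=17 > 5: no swap
arr[5]=13 > 5: no swap

Place pivot at position 0: [5, 15, 7, 26, 17, 13, 22]
Pivot position: 0

After partitioning with pivot 5, the array becomes [5, 15, 7, 26, 17, 13, 22]. The pivot is placed at index 0. All elements to the left of the pivot are <= 5, and all elements to the right are > 5.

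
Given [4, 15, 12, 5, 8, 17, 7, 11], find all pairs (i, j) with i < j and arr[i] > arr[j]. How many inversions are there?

Finding inversions in [4, 15, 12, 5, 8, 17, 7, 11]:

(1, 2): arr[1]=15 > arr[2]=12
(1, 3): arr[1]=15 > arr[3]=5
(1, 4): arr[1]=15 > arr[4]=8
(1, 6): arr[1]=15 > arr[6]=7
(1, 7): arr[1]=15 > arr[7]=11
(2, 3): arr[2]=12 > arr[3]=5
(2, 4): arr[2]=12 > arr[4]=8
(2, 6): arr[2]=12 > arr[6]=7
(2, 7): arr[2]=12 > arr[7]=11
(4, 6): arr[4]=8 > arr[6]=7
(5, 6): arr[5]=17 > arr[6]=7
(5, 7): arr[5]=17 > arr[7]=11

Total inversions: 12

The array has 12 inversion(s): (1,2), (1,3), (1,4), (1,6), (1,7), (2,3), (2,4), (2,6), (2,7), (4,6), (5,6), (5,7). Each pair (i,j) satisfies i < j and arr[i] > arr[j].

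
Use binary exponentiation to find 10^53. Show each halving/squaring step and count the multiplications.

Computing 10^53 by squaring (build up from 10^1; each line after the first costs one multiplication):

10^1 = 10
10^2 = (10^1)^2 = 10^2 = 100
10^3 = 10 * 10^2 = 10 * 100 = 1000
10^6 = (10^3)^2 = 1000^2 = 1000000
10^12 = (10^6)^2 = 1000000^2 = 1000000000000
10^13 = 10 * 10^12 = 10 * 1000000000000 = 10000000000000
10^26 = (10^13)^2 = 10000000000000^2 = 100000000000000000000000000
10^52 = (10^26)^2 = 100000000000000000000000000^2 = 10000000000000000000000000000000000000000000000000000
10^53 = 10 * 10^52 = 10 * 10000000000000000000000000000000000000000000000000000 = 100000000000000000000000000000000000000000000000000000

Result: 100000000000000000000000000000000000000000000000000000
Multiplications needed: 8 (8 lines after 10^1)

10^53 = 100000000000000000000000000000000000000000000000000000. Using exponentiation by squaring, this requires 8 multiplications. The key idea: if the exponent is even, square the half-power; if odd, multiply by the base once.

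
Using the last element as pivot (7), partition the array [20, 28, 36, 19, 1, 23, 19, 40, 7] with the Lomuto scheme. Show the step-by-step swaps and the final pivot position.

Lomuto partition with pivot = 7:

Initial array: [20, 28, 36, 19, 1, 23, 19, 40, 7]

arr[0]=20 > 7: no swap
arr[1]=28 > 7: no swap
arr[2]=36 > 7: no swap
arr[3]=19 > 7: no swap
arr[4]=1 <= 7: swap with position 0, array becomes [1, 28, 36, 19, 20, 23, 19, 40, 7]
arr[5]=23 > 7: no swap
arr[6]=19 > 7: no swap
arr[7]=40 > 7: no swap

Place pivot at position 1: [1, 7, 36, 19, 20, 23, 19, 40, 28]
Pivot position: 1

After partitioning with pivot 7, the array becomes [1, 7, 36, 19, 20, 23, 19, 40, 28]. The pivot is placed at index 1. All elements to the left of the pivot are <= 7, and all elements to the right are > 7.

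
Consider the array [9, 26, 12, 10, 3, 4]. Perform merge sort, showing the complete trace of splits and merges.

Merge sort trace:

Split: [9, 26, 12, 10, 3, 4] -> [9, 26, 12] and [10, 3, 4]
  Split: [9, 26, 12] -> [9] and [26, 12]
    Split: [26, 12] -> [26] and [12]
    Merge: [26] + [12] -> [12, 26]
  Merge: [9] + [12, 26] -> [9, 12, 26]
  Split: [10, 3, 4] -> [10] and [3, 4]
    Split: [3, 4] -> [3] and [4]
    Merge: [3] + [4] -> [3, 4]
  Merge: [10] + [3, 4] -> [3, 4, 10]
Merge: [9, 12, 26] + [3, 4, 10] -> [3, 4, 9, 10, 12, 26]

Final sorted array: [3, 4, 9, 10, 12, 26]

The merge sort proceeds by recursively splitting the array and merging sorted halves.
After all merges, the sorted array is [3, 4, 9, 10, 12, 26].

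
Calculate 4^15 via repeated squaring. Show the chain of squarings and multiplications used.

Computing 4^15 by squaring (build up from 4^1; each line after the first costs one multiplication):

4^1 = 4
4^2 = (4^1)^2 = 4^2 = 16
4^3 = 4 * 4^2 = 4 * 16 = 64
4^6 = (4^3)^2 = 64^2 = 4096
4^7 = 4 * 4^6 = 4 * 4096 = 16384
4^14 = (4^7)^2 = 16384^2 = 268435456
4^15 = 4 * 4^14 = 4 * 268435456 = 1073741824

Result: 1073741824
Multiplications needed: 6 (6 lines after 4^1)

4^15 = 1073741824. Using exponentiation by squaring, this requires 6 multiplications. The key idea: if the exponent is even, square the half-power; if odd, multiply by the base once.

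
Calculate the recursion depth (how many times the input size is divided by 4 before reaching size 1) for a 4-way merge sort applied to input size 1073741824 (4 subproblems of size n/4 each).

For divide and conquer with division factor 4:

Problem sizes at each level:
Level 0: 1073741824
Level 1: 268435456
Level 2: 67108864
Level 3: 16777216
Level 4: 4194304
Level 5: 1048576
Level 6: 262144
Level 7: 65536
Level 8: 16384
Level 9: 4096
Level 10: 1024
Level 11: 256
Level 12: 64
Level 13: 16
Level 14: 4
Level 15: 1

The root is level 0 and the size-1 base case is level 15 (the tree spans levels 0 through 15, i.e. 16 levels counting the root), so the depth is the number of divisions: log_4(1073741824) = 15

The recursion tree depth is log_4(1073741824) = 15. At each level, the problem size is divided by 4, so it takes 15 divisions to reduce to a base case of size 1. The algorithm makes 4 recursive calls at each level.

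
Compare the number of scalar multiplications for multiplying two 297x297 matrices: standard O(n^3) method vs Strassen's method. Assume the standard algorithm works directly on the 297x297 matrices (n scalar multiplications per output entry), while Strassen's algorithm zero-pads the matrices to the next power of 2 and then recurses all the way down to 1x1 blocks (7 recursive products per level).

Matrix multiplication for 297x297 matrices:

Strassen's algorithm requires power-of-2 dimensions. Pad 297x297 to 512x512 (next power of 2).

Standard algorithm: 297^3 = 26198073 multiplications
Strassen's algorithm: 7^(log2(512)) = 7^9 = 40353607 multiplications
Difference: 26198073 - 40353607 = -14155534 (Strassen uses MORE here due to padding overhead — for small or just-over-power-of-2 n, padding can outweigh the per-level savings)

Standard: 26198073 multiplications (297^3). Strassen: 40353607 multiplications (7^9, after padding to 512x512). Strassen reduces 8 recursive multiplications to 7 at each level.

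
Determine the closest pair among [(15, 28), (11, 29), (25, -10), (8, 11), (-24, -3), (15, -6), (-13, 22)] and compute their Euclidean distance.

Computing all pairwise distances among 7 points:

d((15, 28), (11, 29)) = 4.1231 <-- minimum
d((15, 28), (25, -10)) = 39.2938
d((15, 28), (8, 11)) = 18.3848
d((15, 28), (-24, -3)) = 49.8197
d((15, 28), (15, -6)) = 34.0
d((15, 28), (-13, 22)) = 28.6356
d((11, 29), (25, -10)) = 41.4367
d((11, 29), (8, 11)) = 18.2483
d((11, 29), (-24, -3)) = 47.4236
d((11, 29), (15, -6)) = 35.2278
d((11, 29), (-13, 22)) = 25.0
d((25, -10), (8, 11)) = 27.0185
d((25, -10), (-24, -3)) = 49.4975
d((25, -10), (15, -6)) = 10.7703
d((25, -10), (-13, 22)) = 49.679
d((8, 11), (-24, -3)) = 34.9285
d((8, 11), (15, -6)) = 18.3848
d((8, 11), (-13, 22)) = 23.7065
d((-24, -3), (15, -6)) = 39.1152
d((-24, -3), (-13, 22)) = 27.313
d((15, -6), (-13, 22)) = 39.598

Closest pair: (15, 28) and (11, 29) with distance 4.1231

The closest pair is (15, 28) and (11, 29) with Euclidean distance 4.1231. For 7 points, brute-force pairwise comparison is shown above. For large n, the divide-and-conquer algorithm (sort by x, recurse on halves, check the dividing strip) achieves O(n log n).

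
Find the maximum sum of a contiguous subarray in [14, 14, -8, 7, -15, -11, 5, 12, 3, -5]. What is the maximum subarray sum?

Using Kadane's algorithm on [14, 14, -8, 7, -15, -11, 5, 12, 3, -5]:

Scanning through the array:
Position 1 (value 14): max_ending_here = 28, max_so_far = 28
Position 2 (value -8): max_ending_here = 20, max_so_far = 28
Position 3 (value 7): max_ending_here = 27, max_so_far = 28
Position 4 (value -15): max_ending_here = 12, max_so_far = 28
Position 5 (value -11): max_ending_here = 1, max_so_far = 28
Position 6 (value 5): max_ending_here = 6, max_so_far = 28
Position 7 (value 12): max_ending_here = 18, max_so_far = 28
Position 8 (value 3): max_ending_here = 21, max_so_far = 28
Position 9 (value -5): max_ending_here = 16, max_so_far = 28

Maximum subarray: [14, 14]
Maximum sum: 28

The maximum subarray is [14, 14] with sum 28. This subarray runs from index 0 to index 1.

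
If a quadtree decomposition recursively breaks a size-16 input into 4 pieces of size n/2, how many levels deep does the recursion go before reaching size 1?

For divide and conquer with division factor 2:

Problem sizes at each level:
Level 0: 16
Level 1: 8
Level 2: 4
Level 3: 2
Level 4: 1

The root is level 0 and the size-1 base case is level 4 (the tree spans levels 0 through 4, i.e. 5 levels counting the root), so the depth is the number of divisions: log_2(16) = 4

The recursion tree depth is log_2(16) = 4. At each level, the problem size is divided by 2, so it takes 4 divisions to reduce to a base case of size 1. The algorithm makes 4 recursive calls at each level.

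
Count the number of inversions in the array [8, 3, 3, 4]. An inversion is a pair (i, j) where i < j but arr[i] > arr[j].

Finding inversions in [8, 3, 3, 4]:

(0, 1): arr[0]=8 > arr[1]=3
(0, 2): arr[0]=8 > arr[2]=3
(0, 3): arr[0]=8 > arr[3]=4

Total inversions: 3

The array has 3 inversion(s): (0,1), (0,2), (0,3). Each pair (i,j) satisfies i < j and arr[i] > arr[j].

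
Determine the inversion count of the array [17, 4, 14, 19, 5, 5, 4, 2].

Finding inversions in [17, 4, 14, 19, 5, 5, 4, 2]:

(0, 1): arr[0]=17 > arr[1]=4
(0, 2): arr[0]=17 > arr[2]=14
(0, 4): arr[0]=17 > arr[4]=5
(0, 5): arr[0]=17 > arr[5]=5
(0, 6): arr[0]=17 > arr[6]=4
(0, 7): arr[0]=17 > arr[7]=2
(1, 7): arr[1]=4 > arr[7]=2
(2, 4): arr[2]=14 > arr[4]=5
(2, 5): arr[2]=14 > arr[5]=5
(2, 6): arr[2]=14 > arr[6]=4
(2, 7): arr[2]=14 > arr[7]=2
(3, 4): arr[3]=19 > arr[4]=5
(3, 5): arr[3]=19 > arr[5]=5
(3, 6): arr[3]=19 > arr[6]=4
(3, 7): arr[3]=19 > arr[7]=2
(4, 6): arr[4]=5 > arr[6]=4
(4, 7): arr[4]=5 > arr[7]=2
(5, 6): arr[5]=5 > arr[6]=4
(5, 7): arr[5]=5 > arr[7]=2
(6, 7): arr[6]=4 > arr[7]=2

Total inversions: 20

The array has 20 inversion(s): (0,1), (0,2), (0,4), (0,5), (0,6), (0,7), (1,7), (2,4), (2,5), (2,6), (2,7), (3,4), (3,5), (3,6), (3,7), (4,6), (4,7), (5,6), (5,7), (6,7). Each pair (i,j) satisfies i < j and arr[i] > arr[j].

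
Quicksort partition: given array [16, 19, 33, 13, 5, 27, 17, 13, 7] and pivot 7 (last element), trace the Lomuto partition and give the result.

Lomuto partition with pivot = 7:

Initial array: [16, 19, 33, 13, 5, 27, 17, 13, 7]

arr[0]=16 > 7: no swap
arr[1]=19 > 7: no swap
arr[2]=33 > 7: no swap
arr[3]=13 > 7: no swap
arr[4]=5 <= 7: swap with position 0, array becomes [5, 19, 33, 13, 16, 27, 17, 13, 7]
arr[5]=27 > 7: no swap
arr[6]=17 > 7: no swap
arr[7]=13 > 7: no swap

Place pivot at position 1: [5, 7, 33, 13, 16, 27, 17, 13, 19]
Pivot position: 1

After partitioning with pivot 7, the array becomes [5, 7, 33, 13, 16, 27, 17, 13, 19]. The pivot is placed at index 1. All elements to the left of the pivot are <= 7, and all elements to the right are > 7.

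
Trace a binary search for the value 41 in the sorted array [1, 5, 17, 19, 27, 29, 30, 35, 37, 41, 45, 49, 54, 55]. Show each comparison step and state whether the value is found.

Binary search for 41 in [1, 5, 17, 19, 27, 29, 30, 35, 37, 41, 45, 49, 54, 55]:

lo=0, hi=13, mid=6, arr[mid]=30 -> 30 < 41, search right half
lo=7, hi=13, mid=10, arr[mid]=45 -> 45 > 41, search left half
lo=7, hi=9, mid=8, arr[mid]=37 -> 37 < 41, search right half
lo=9, hi=9, mid=9, arr[mid]=41 -> Found target at index 9!

Binary search finds 41 at index 9 after 4 comparisons. The search repeatedly halves the search space by comparing with the middle element.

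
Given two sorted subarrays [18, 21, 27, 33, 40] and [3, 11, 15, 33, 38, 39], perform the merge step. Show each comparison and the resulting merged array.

Merging process:

Compare 18 vs 3: take 3 from right. Merged: [3]
Compare 18 vs 11: take 11 from right. Merged: [3, 11]
Compare 18 vs 15: take 15 from right. Merged: [3, 11, 15]
Compare 18 vs 33: take 18 from left. Merged: [3, 11, 15, 18]
Compare 21 vs 33: take 21 from left. Merged: [3, 11, 15, 18, 21]
Compare 27 vs 33: take 27 from left. Merged: [3, 11, 15, 18, 21, 27]
Compare 33 vs 33: take 33 from left. Merged: [3, 11, 15, 18, 21, 27, 33]
Compare 40 vs 33: take 33 from right. Merged: [3, 11, 15, 18, 21, 27, 33, 33]
Compare 40 vs 38: take 38 from right. Merged: [3, 11, 15, 18, 21, 27, 33, 33, 38]
Compare 40 vs 39: take 39 from right. Merged: [3, 11, 15, 18, 21, 27, 33, 33, 38, 39]
Append remaining from left: [40]. Merged: [3, 11, 15, 18, 21, 27, 33, 33, 38, 39, 40]

Final merged array: [3, 11, 15, 18, 21, 27, 33, 33, 38, 39, 40]
Total comparisons: 10

The merged array is [3, 11, 15, 18, 21, 27, 33, 33, 38, 39, 40], requiring 10 comparisons. The merge step runs in O(n) time where n is the total number of elements.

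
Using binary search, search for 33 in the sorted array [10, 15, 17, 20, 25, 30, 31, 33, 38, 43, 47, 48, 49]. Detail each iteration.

Binary search for 33 in [10, 15, 17, 20, 25, 30, 31, 33, 38, 43, 47, 48, 49]:

lo=0, hi=12, mid=6, arr[mid]=31 -> 31 < 33, search right half
lo=7, hi=12, mid=9, arr[mid]=43 -> 43 > 33, search left half
lo=7, hi=8, mid=7, arr[mid]=33 -> Found target at index 7!

Binary search finds 33 at index 7 after 3 comparisons. The search repeatedly halves the search space by comparing with the middle element.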